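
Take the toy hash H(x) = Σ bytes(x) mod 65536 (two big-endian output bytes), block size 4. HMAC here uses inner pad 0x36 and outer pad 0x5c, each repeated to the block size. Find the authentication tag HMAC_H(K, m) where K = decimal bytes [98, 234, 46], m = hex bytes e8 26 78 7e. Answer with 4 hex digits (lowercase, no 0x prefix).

0247

Key decimal bytes [98, 234, 46] = 62 ea 2e is 3 bytes ≤ B = 4; zero-pad to 4 bytes: K' = 62 ea 2e 00.
K' ⊕ ipad = 54 dc 18 36.  K' ⊕ opad = 3e b6 72 5c.
Inner input = (K'⊕ipad) ∥ m = 54 dc 18 36 ∥ e8 26 78 7e.
Inner hash: sum = 84+220+24+54+232+38+120+126 = 898 → 03 82.
Outer input = (K'⊕opad) ∥ inner = 3e b6 72 5c ∥ 03 82.
Outer hash (tag): sum = 62+182+114+92+3+130 = 583 → 02 47.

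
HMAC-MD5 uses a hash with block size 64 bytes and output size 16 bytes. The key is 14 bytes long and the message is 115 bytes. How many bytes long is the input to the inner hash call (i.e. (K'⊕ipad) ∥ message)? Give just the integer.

179

Key is 14 ≤ 64 bytes, zero-padded: |K'| = 64.
Inner input = (K'⊕ipad) ∥ m → 64 + 115 = 179 bytes.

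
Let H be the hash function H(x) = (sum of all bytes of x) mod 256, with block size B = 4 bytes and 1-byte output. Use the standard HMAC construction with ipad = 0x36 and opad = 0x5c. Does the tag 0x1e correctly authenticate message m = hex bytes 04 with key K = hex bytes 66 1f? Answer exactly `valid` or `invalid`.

Key hex bytes 66 1f is 2 bytes ≤ B = 4; zero-pad to 4 bytes: K' = 66 1f 00 00.
K' ⊕ ipad = 50 29 36 36; K' ⊕ opad = 3a 43 5c 5c.
Inner hash: sum = 80+41+54+54+4 = 233 → e9.
Outer hash (recomputed tag): sum = 58+67+92+92+233 = 542; mod 256 = 30 → 1e.
Recomputed tag = 1e; claimed = 1e → match.

valid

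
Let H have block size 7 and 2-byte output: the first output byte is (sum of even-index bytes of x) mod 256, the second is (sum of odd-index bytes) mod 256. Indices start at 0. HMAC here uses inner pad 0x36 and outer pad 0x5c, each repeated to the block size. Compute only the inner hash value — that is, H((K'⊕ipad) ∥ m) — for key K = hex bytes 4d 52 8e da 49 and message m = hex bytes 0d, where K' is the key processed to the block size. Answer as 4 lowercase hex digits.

Key hex bytes 4d 52 8e da 49 is 5 bytes ≤ B = 7; zero-pad to 7 bytes: K' = 4d 52 8e da 49 00 00.
K' ⊕ ipad = 7b 64 b8 ec 7f 36 36.
Inner input = 7b 64 b8 ec 7f 36 36 ∥ 0d.
Inner hash: even-index sum = 488 mod 256 = 232; odd-index sum = 403 mod 256 = 147 → e8 93.

e893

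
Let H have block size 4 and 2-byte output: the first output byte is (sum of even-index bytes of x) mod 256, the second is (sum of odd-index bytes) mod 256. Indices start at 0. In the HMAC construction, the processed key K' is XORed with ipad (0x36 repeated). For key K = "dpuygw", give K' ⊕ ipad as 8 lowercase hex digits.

Key "dpuygw" = 64 70 75 79 67 77 is 6 bytes > B = 4, so hash it first: H(key) = 40 60, then zero-pad to 4 bytes: K' = 40 60 00 00.
XOR each byte with 0x36: 40⊕36=76, 60⊕36=56, 00⊕36=36, 00⊕36=36.

76563636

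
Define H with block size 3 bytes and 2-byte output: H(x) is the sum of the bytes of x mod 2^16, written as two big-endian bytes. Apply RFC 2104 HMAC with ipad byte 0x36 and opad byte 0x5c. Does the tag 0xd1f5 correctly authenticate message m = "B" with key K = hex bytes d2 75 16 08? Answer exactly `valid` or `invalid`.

Key hex bytes d2 75 16 08 is 4 bytes > B = 3, so hash it first: H(key) = 01 65, then zero-pad to 3 bytes: K' = 01 65 00.
K' ⊕ ipad = 37 53 36; K' ⊕ opad = 5d 39 5c.
Inner hash: sum = 55+83+54+66 = 258 → 01 02.
Outer hash (recomputed tag): sum = 93+57+92+1+2 = 245 → 00 f5.
Recomputed tag = 00f5; claimed = d1f5 → mismatch.

invalid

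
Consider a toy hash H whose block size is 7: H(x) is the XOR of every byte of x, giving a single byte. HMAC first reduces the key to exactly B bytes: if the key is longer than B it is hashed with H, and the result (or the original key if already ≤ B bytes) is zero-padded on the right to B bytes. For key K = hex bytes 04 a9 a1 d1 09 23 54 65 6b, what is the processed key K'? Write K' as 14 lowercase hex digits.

|K| = 9 > B = 7, so first hash the key.
H(K): XOR 04⊕a9⊕a1⊕d1⊕09⊕23⊕54⊕65⊕6b = ad.
Zero-pad H(K) = ad to 7 bytes: K' = ad 00 00 00 00 00 00.

ad000000000000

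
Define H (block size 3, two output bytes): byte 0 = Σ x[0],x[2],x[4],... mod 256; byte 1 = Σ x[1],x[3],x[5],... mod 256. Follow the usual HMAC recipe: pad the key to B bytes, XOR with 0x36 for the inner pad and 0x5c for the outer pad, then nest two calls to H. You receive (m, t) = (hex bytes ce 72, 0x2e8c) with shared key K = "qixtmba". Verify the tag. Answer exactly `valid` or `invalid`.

Key "qixtmba" = 71 69 78 74 6d 62 61 is 7 bytes > B = 3, so hash it first: H(key) = b7 3f, then zero-pad to 3 bytes: K' = b7 3f 00.
K' ⊕ ipad = 81 09 36; K' ⊕ opad = eb 63 5c.
Inner hash: even-index sum = 297 mod 256 = 41; odd-index sum = 215 mod 256 = 215 → 29 d7.
Outer hash (recomputed tag): even-index sum = 542 mod 256 = 30; odd-index sum = 140 mod 256 = 140 → 1e 8c.
Recomputed tag = 1e8c; claimed = 2e8c → mismatch.

invalid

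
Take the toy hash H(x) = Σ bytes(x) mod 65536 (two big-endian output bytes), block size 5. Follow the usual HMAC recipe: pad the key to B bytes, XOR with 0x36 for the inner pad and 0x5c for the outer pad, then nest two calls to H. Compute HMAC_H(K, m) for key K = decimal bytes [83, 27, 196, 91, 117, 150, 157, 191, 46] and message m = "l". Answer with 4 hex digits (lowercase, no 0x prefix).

023f

Key decimal bytes [83, 27, 196, 91, 117, 150, 157, 191, 46] = 53 1b c4 5b 75 96 9d bf 2e is 9 bytes > B = 5, so hash it first: H(key) = 04 22, then zero-pad to 5 bytes: K' = 04 22 00 00 00.
K' ⊕ ipad = 32 14 36 36 36.  K' ⊕ opad = 58 7e 5c 5c 5c.
Inner input = (K'⊕ipad) ∥ m = 32 14 36 36 36 ∥ 6c.
Inner hash: sum = 50+20+54+54+54+108 = 340 → 01 54.
Outer input = (K'⊕opad) ∥ inner = 58 7e 5c 5c 5c ∥ 01 54.
Outer hash (tag): sum = 88+126+92+92+92+1+84 = 575 → 02 3f.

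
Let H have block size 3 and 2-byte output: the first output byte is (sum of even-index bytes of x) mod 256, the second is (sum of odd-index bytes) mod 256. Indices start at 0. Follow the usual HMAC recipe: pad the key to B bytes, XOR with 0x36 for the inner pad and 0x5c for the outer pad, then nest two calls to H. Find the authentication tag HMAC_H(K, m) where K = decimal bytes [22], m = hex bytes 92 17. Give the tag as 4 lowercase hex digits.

Key decimal bytes [22] = 16 is 1 byte ≤ B = 3; zero-pad to 3 bytes: K' = 16 00 00.
K' ⊕ ipad = 20 36 36.  K' ⊕ opad = 4a 5c 5c.
Inner input = (K'⊕ipad) ∥ m = 20 36 36 ∥ 92 17.
Inner hash: even-index sum = 109 mod 256 = 109; odd-index sum = 200 mod 256 = 200 → 6d c8.
Outer input = (K'⊕opad) ∥ inner = 4a 5c 5c ∥ 6d c8.
Outer hash (tag): even-index sum = 366 mod 256 = 110; odd-index sum = 201 mod 256 = 201 → 6e c9.

6ec9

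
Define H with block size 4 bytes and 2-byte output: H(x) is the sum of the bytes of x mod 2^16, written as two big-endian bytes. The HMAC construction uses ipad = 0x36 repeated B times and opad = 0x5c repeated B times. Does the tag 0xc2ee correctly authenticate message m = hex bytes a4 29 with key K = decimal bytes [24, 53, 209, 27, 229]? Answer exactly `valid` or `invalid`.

invalid

Key decimal bytes [24, 53, 209, 27, 229] = 18 35 d1 1b e5 is 5 bytes > B = 4, so hash it first: H(key) = 02 1e, then zero-pad to 4 bytes: K' = 02 1e 00 00.
K' ⊕ ipad = 34 28 36 36; K' ⊕ opad = 5e 42 5c 5c.
Inner hash: sum = 52+40+54+54+164+41 = 405 → 01 95.
Outer hash (recomputed tag): sum = 94+66+92+92+1+149 = 494 → 01 ee.
Recomputed tag = 01ee; claimed = c2ee → mismatch.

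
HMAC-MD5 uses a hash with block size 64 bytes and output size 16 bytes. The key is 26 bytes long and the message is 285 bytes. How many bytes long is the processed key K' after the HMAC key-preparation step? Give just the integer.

64

Key is 26 ≤ 64 bytes, zero-padded: |K'| = 64.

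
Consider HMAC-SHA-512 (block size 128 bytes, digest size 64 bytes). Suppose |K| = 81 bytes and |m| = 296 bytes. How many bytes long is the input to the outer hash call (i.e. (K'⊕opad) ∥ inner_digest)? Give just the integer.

192

Key is 81 ≤ 128 bytes, zero-padded: |K'| = 128.
Outer input = (K'⊕opad) ∥ H(inner) → 128 + 64 = 192 bytes.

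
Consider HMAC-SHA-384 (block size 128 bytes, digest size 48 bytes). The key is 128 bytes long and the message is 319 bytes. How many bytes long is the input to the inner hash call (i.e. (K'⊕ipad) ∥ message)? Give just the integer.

Key is 128 ≤ 128 bytes, zero-padded: |K'| = 128.
Inner input = (K'⊕ipad) ∥ m → 128 + 319 = 447 bytes.

447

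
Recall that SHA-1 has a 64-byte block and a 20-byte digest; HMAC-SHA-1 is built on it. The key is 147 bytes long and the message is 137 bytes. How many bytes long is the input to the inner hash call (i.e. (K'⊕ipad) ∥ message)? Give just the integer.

Key is 147 > 64 bytes, so it is hashed to 20 bytes then zero-padded to 64: |K'| = 64.
Inner input = (K'⊕ipad) ∥ m → 64 + 137 = 201 bytes.

201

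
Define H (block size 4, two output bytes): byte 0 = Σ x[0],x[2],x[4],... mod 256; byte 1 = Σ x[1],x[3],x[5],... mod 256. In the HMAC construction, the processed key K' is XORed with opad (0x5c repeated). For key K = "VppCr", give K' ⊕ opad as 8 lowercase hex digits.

Key "VppCr" = 56 70 70 43 72 is 5 bytes > B = 4, so hash it first: H(key) = 38 b3, then zero-pad to 4 bytes: K' = 38 b3 00 00.
XOR each byte with 0x5c: 38⊕5c=64, b3⊕5c=ef, 00⊕5c=5c, 00⊕5c=5c.

64ef5c5c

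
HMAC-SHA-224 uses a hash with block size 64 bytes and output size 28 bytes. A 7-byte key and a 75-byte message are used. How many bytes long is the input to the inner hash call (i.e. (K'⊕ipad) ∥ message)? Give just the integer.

Key is 7 ≤ 64 bytes, zero-padded: |K'| = 64.
Inner input = (K'⊕ipad) ∥ m → 64 + 75 = 139 bytes.

139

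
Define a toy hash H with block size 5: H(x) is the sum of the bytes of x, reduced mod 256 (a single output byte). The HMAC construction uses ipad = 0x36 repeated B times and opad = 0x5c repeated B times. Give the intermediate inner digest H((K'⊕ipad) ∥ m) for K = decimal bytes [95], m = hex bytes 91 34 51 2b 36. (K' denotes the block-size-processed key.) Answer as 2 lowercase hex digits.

b8

Key decimal bytes [95] = 5f is 1 byte ≤ B = 5; zero-pad to 5 bytes: K' = 5f 00 00 00 00.
K' ⊕ ipad = 69 36 36 36 36.
Inner input = 69 36 36 36 36 ∥ 91 34 51 2b 36.
Inner hash: sum = 105+54+54+54+54+145+52+81+43+54 = 696; mod 256 = 184 → b8.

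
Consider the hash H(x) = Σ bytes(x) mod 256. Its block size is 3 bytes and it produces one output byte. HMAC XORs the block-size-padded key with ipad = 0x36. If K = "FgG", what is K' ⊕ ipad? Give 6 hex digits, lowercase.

Key "FgG" = 46 67 47 is exactly B = 3 bytes: K' = 46 67 47.
XOR each byte with 0x36: 46⊕36=70, 67⊕36=51, 47⊕36=71.

705171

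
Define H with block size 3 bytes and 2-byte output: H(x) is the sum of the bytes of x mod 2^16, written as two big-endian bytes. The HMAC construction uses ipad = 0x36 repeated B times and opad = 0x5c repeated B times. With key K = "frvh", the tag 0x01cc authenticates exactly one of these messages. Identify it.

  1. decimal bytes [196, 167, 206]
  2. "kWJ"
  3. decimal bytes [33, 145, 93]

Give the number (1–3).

1

Key "frvh" = 66 72 76 68 is 4 bytes > B = 3, so hash it first: H(key) = 01 b6, then zero-pad to 3 bytes: K' = 01 b6 00.
K' ⊕ ipad = 37 80 36; K' ⊕ opad = 5d ea 5c.
m1: inner = H(37 80 36 c4 a7 ce) = 03 26; tag = H(5d ea 5c 03 26) = 01cc ← matches
m2: inner = H(37 80 36 6b 57 4a) = 01 f9; tag = H(5d ea 5c 01 f9) = 029d
m3: inner = H(37 80 36 21 91 5d) = 01 fc; tag = H(5d ea 5c 01 fc) = 02a0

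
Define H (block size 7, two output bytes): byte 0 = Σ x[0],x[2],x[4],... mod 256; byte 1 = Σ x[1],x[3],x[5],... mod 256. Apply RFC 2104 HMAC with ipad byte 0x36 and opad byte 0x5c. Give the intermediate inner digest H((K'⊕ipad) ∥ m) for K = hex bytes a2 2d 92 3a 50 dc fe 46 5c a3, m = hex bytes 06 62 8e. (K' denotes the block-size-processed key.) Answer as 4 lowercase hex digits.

ec1a

Key hex bytes a2 2d 92 3a 50 dc fe 46 5c a3 is 10 bytes > B = 7, so hash it first: H(key) = de 2c, then zero-pad to 7 bytes: K' = de 2c 00 00 00 00 00.
K' ⊕ ipad = e8 1a 36 36 36 36 36.
Inner input = e8 1a 36 36 36 36 36 ∥ 06 62 8e.
Inner hash: even-index sum = 492 mod 256 = 236; odd-index sum = 282 mod 256 = 26 → ec 1a.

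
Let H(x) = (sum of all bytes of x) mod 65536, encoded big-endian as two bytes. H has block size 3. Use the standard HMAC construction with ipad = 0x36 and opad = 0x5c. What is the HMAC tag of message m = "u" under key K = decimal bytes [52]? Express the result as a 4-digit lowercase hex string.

Key decimal bytes [52] = 34 is 1 byte ≤ B = 3; zero-pad to 3 bytes: K' = 34 00 00.
K' ⊕ ipad = 02 36 36.  K' ⊕ opad = 68 5c 5c.
Inner input = (K'⊕ipad) ∥ m = 02 36 36 ∥ 75.
Inner hash: sum = 2+54+54+117 = 227 → 00 e3.
Outer input = (K'⊕opad) ∥ inner = 68 5c 5c ∥ 00 e3.
Outer hash (tag): sum = 104+92+92+0+227 = 515 → 02 03.

0203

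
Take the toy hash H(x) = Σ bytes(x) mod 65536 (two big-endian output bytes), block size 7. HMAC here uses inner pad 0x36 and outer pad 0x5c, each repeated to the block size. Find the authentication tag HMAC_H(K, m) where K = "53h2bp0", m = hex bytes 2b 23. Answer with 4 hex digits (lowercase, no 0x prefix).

Key "53h2bp0" = 35 33 68 32 62 70 30 is exactly B = 7 bytes: K' = 35 33 68 32 62 70 30.
K' ⊕ ipad = 03 05 5e 04 54 46 06.  K' ⊕ opad = 69 6f 34 6e 3e 2c 6c.
Inner input = (K'⊕ipad) ∥ m = 03 05 5e 04 54 46 06 ∥ 2b 23.
Inner hash: sum = 3+5+94+4+84+70+6+43+35 = 344 → 01 58.
Outer input = (K'⊕opad) ∥ inner = 69 6f 34 6e 3e 2c 6c ∥ 01 58.
Outer hash (tag): sum = 105+111+52+110+62+44+108+1+88 = 681 → 02 a9.

02a9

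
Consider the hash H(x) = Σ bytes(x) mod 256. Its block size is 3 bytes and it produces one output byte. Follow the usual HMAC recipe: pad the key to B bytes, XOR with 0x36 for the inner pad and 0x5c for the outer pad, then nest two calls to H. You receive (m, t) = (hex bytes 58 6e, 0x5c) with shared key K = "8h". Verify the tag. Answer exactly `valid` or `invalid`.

Key "8h" = 38 68 is 2 bytes ≤ B = 3; zero-pad to 3 bytes: K' = 38 68 00.
K' ⊕ ipad = 0e 5e 36; K' ⊕ opad = 64 34 5c.
Inner hash: sum = 14+94+54+88+110 = 360; mod 256 = 104 → 68.
Outer hash (recomputed tag): sum = 100+52+92+104 = 348; mod 256 = 92 → 5c.
Recomputed tag = 5c; claimed = 5c → match.

valid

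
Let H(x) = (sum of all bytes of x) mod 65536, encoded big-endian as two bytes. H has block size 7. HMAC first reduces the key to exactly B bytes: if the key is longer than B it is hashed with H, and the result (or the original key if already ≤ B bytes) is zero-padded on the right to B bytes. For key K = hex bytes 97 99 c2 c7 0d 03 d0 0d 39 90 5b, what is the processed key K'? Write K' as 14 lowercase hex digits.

|K| = 11 > B = 7, so first hash the key.
H(K): sum = 151+153+194+199+13+3+208+13+57+144+91 = 1226 → 04 ca.
Zero-pad H(K) = 04 ca to 7 bytes: K' = 04 ca 00 00 00 00 00.

04ca0000000000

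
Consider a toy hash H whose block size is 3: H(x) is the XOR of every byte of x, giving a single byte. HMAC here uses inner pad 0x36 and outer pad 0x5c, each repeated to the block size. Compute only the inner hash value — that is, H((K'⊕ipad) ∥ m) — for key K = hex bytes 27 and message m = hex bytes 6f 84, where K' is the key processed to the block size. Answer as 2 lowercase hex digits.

fa

Key hex bytes 27 is 1 byte ≤ B = 3; zero-pad to 3 bytes: K' = 27 00 00.
K' ⊕ ipad = 11 36 36.
Inner input = 11 36 36 ∥ 6f 84.
Inner hash: XOR 11⊕36⊕36⊕6f⊕84 = fa.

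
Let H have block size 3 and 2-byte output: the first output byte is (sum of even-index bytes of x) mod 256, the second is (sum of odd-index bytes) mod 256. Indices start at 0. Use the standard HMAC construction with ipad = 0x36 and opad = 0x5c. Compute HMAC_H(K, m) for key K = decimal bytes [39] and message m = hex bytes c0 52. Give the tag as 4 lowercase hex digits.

Key decimal bytes [39] = 27 is 1 byte ≤ B = 3; zero-pad to 3 bytes: K' = 27 00 00.
K' ⊕ ipad = 11 36 36.  K' ⊕ opad = 7b 5c 5c.
Inner input = (K'⊕ipad) ∥ m = 11 36 36 ∥ c0 52.
Inner hash: even-index sum = 153 mod 256 = 153; odd-index sum = 246 mod 256 = 246 → 99 f6.
Outer input = (K'⊕opad) ∥ inner = 7b 5c 5c ∥ 99 f6.
Outer hash (tag): even-index sum = 461 mod 256 = 205; odd-index sum = 245 mod 256 = 245 → cd f5.

cdf5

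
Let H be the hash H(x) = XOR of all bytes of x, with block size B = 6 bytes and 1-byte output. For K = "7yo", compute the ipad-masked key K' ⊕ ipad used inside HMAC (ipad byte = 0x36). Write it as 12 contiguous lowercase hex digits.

014f59363636

Key "7yo" = 37 79 6f is 3 bytes ≤ B = 6; zero-pad to 6 bytes: K' = 37 79 6f 00 00 00.
XOR each byte with 0x36: 37⊕36=01, 79⊕36=4f, 6f⊕36=59, 00⊕36=36, 00⊕36=36, 00⊕36=36.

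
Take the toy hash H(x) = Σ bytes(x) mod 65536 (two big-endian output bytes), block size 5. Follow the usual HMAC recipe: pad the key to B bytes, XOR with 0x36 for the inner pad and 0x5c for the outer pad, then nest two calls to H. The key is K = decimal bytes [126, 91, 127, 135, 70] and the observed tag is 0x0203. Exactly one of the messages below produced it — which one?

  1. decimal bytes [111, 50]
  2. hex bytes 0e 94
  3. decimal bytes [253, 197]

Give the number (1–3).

1

Key decimal bytes [126, 91, 127, 135, 70] = 7e 5b 7f 87 46 is exactly B = 5 bytes: K' = 7e 5b 7f 87 46.
K' ⊕ ipad = 48 6d 49 b1 70; K' ⊕ opad = 22 07 23 db 1a.
m1: inner = H(48 6d 49 b1 70 6f 32) = 02 c0; tag = H(22 07 23 db 1a 02 c0) = 0203 ← matches
m2: inner = H(48 6d 49 b1 70 0e 94) = 02 c1; tag = H(22 07 23 db 1a 02 c1) = 0204
m3: inner = H(48 6d 49 b1 70 fd c5) = 03 e1; tag = H(22 07 23 db 1a 03 e1) = 0225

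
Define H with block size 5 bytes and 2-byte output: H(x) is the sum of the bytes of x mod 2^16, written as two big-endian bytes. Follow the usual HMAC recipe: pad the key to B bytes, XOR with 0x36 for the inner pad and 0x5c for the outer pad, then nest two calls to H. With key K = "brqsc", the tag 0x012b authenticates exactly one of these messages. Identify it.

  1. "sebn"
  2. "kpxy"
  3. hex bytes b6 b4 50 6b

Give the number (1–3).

Key "brqsc" = 62 72 71 73 63 is exactly B = 5 bytes: K' = 62 72 71 73 63.
K' ⊕ ipad = 54 44 47 45 55; K' ⊕ opad = 3e 2e 2d 2f 3f.
m1: inner = H(54 44 47 45 55 73 65 62 6e) = 03 21; tag = H(3e 2e 2d 2f 3f 03 21) = 012b ← matches
m2: inner = H(54 44 47 45 55 6b 70 78 79) = 03 45; tag = H(3e 2e 2d 2f 3f 03 45) = 014f
m3: inner = H(54 44 47 45 55 b6 b4 50 6b) = 03 9e; tag = H(3e 2e 2d 2f 3f 03 9e) = 01a8

1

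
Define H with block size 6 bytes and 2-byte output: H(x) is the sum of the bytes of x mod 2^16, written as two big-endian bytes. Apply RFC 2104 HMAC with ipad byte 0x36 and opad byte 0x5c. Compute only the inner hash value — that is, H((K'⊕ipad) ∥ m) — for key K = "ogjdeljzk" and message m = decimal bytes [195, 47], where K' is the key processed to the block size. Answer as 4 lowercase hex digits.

02f1

Key "ogjdeljzk" = 6f 67 6a 64 65 6c 6a 7a 6b is 9 bytes > B = 6, so hash it first: H(key) = 03 c4, then zero-pad to 6 bytes: K' = 03 c4 00 00 00 00.
K' ⊕ ipad = 35 f2 36 36 36 36.
Inner input = 35 f2 36 36 36 36 ∥ c3 2f.
Inner hash: sum = 53+242+54+54+54+54+195+47 = 753 → 02 f1.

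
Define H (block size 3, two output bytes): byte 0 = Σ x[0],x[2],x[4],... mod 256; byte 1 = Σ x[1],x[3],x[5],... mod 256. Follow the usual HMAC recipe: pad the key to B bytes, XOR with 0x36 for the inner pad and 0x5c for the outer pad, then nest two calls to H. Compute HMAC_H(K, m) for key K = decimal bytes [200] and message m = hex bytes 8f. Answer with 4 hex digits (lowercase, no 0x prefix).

Key decimal bytes [200] = c8 is 1 byte ≤ B = 3; zero-pad to 3 bytes: K' = c8 00 00.
K' ⊕ ipad = fe 36 36.  K' ⊕ opad = 94 5c 5c.
Inner input = (K'⊕ipad) ∥ m = fe 36 36 ∥ 8f.
Inner hash: even-index sum = 308 mod 256 = 52; odd-index sum = 197 mod 256 = 197 → 34 c5.
Outer input = (K'⊕opad) ∥ inner = 94 5c 5c ∥ 34 c5.
Outer hash (tag): even-index sum = 437 mod 256 = 181; odd-index sum = 144 mod 256 = 144 → b5 90.

b590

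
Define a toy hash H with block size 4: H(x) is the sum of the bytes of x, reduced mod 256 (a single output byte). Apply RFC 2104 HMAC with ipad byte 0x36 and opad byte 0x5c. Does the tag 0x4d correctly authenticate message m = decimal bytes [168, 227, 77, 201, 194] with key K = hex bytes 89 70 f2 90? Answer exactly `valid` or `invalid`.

Key hex bytes 89 70 f2 90 is exactly B = 4 bytes: K' = 89 70 f2 90.
K' ⊕ ipad = bf 46 c4 a6; K' ⊕ opad = d5 2c ae cc.
Inner hash: sum = 191+70+196+166+168+227+77+201+194 = 1490; mod 256 = 210 → d2.
Outer hash (recomputed tag): sum = 213+44+174+204+210 = 845; mod 256 = 77 → 4d.
Recomputed tag = 4d; claimed = 4d → match.

valid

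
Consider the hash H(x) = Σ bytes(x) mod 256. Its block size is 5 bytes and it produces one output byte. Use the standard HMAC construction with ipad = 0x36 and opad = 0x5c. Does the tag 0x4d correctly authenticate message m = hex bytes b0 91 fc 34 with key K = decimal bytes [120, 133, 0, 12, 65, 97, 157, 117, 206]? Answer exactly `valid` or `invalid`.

Key decimal bytes [120, 133, 0, 12, 65, 97, 157, 117, 206] = 78 85 00 0c 41 61 9d 75 ce is 9 bytes > B = 5, so hash it first: H(key) = 8b, then zero-pad to 5 bytes: K' = 8b 00 00 00 00.
K' ⊕ ipad = bd 36 36 36 36; K' ⊕ opad = d7 5c 5c 5c 5c.
Inner hash: sum = 189+54+54+54+54+176+145+252+52 = 1030; mod 256 = 6 → 06.
Outer hash (recomputed tag): sum = 215+92+92+92+92+6 = 589; mod 256 = 77 → 4d.
Recomputed tag = 4d; claimed = 4d → match.

valid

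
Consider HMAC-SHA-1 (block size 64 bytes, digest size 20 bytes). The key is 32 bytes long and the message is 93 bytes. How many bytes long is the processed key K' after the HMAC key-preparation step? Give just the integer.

64

Key is 32 ≤ 64 bytes, zero-padded: |K'| = 64.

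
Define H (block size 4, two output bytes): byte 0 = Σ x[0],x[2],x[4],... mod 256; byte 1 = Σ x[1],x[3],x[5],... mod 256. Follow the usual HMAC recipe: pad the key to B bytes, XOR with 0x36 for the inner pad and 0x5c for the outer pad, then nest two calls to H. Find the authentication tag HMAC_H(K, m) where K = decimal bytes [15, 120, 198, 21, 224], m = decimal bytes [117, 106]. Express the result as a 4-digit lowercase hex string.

Key decimal bytes [15, 120, 198, 21, 224] = 0f 78 c6 15 e0 is 5 bytes > B = 4, so hash it first: H(key) = b5 8d, then zero-pad to 4 bytes: K' = b5 8d 00 00.
K' ⊕ ipad = 83 bb 36 36.  K' ⊕ opad = e9 d1 5c 5c.
Inner input = (K'⊕ipad) ∥ m = 83 bb 36 36 ∥ 75 6a.
Inner hash: even-index sum = 302 mod 256 = 46; odd-index sum = 347 mod 256 = 91 → 2e 5b.
Outer input = (K'⊕opad) ∥ inner = e9 d1 5c 5c ∥ 2e 5b.
Outer hash (tag): even-index sum = 371 mod 256 = 115; odd-index sum = 392 mod 256 = 136 → 73 88.

7388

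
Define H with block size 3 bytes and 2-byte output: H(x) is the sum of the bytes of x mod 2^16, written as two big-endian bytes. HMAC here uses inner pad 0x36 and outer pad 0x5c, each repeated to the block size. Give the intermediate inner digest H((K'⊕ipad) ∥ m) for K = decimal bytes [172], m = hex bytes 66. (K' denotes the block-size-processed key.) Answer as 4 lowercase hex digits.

016c

Key decimal bytes [172] = ac is 1 byte ≤ B = 3; zero-pad to 3 bytes: K' = ac 00 00.
K' ⊕ ipad = 9a 36 36.
Inner input = 9a 36 36 ∥ 66.
Inner hash: sum = 154+54+54+102 = 364 → 01 6c.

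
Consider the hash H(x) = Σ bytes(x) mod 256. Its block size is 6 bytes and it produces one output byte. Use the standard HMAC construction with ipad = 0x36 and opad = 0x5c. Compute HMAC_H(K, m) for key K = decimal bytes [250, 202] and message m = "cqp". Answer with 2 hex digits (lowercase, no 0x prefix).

Key decimal bytes [250, 202] = fa ca is 2 bytes ≤ B = 6; zero-pad to 6 bytes: K' = fa ca 00 00 00 00.
K' ⊕ ipad = cc fc 36 36 36 36.  K' ⊕ opad = a6 96 5c 5c 5c 5c.
Inner input = (K'⊕ipad) ∥ m = cc fc 36 36 36 36 ∥ 63 71 70.
Inner hash: sum = 204+252+54+54+54+54+99+113+112 = 996; mod 256 = 228 → e4.
Outer input = (K'⊕opad) ∥ inner = a6 96 5c 5c 5c 5c ∥ e4.
Outer hash (tag): sum = 166+150+92+92+92+92+228 = 912; mod 256 = 144 → 90.

90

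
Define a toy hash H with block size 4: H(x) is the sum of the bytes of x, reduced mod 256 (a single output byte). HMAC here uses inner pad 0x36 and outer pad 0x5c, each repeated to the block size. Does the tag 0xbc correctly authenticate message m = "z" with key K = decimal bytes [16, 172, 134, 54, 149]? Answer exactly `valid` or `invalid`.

Key decimal bytes [16, 172, 134, 54, 149] = 10 ac 86 36 95 is 5 bytes > B = 4, so hash it first: H(key) = 0d, then zero-pad to 4 bytes: K' = 0d 00 00 00.
K' ⊕ ipad = 3b 36 36 36; K' ⊕ opad = 51 5c 5c 5c.
Inner hash: sum = 59+54+54+54+122 = 343; mod 256 = 87 → 57.
Outer hash (recomputed tag): sum = 81+92+92+92+87 = 444; mod 256 = 188 → bc.
Recomputed tag = bc; claimed = bc → match.

valid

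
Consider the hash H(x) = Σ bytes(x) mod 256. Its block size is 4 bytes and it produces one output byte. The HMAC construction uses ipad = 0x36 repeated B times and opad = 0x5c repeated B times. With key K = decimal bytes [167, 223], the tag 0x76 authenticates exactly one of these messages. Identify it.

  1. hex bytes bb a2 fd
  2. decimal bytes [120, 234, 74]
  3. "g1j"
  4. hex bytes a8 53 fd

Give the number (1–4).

Key decimal bytes [167, 223] = a7 df is 2 bytes ≤ B = 4; zero-pad to 4 bytes: K' = a7 df 00 00.
K' ⊕ ipad = 91 e9 36 36; K' ⊕ opad = fb 83 5c 5c.
m1: inner = H(91 e9 36 36 bb a2 fd) = 40; tag = H(fb 83 5c 5c 40) = 76 ← matches
m2: inner = H(91 e9 36 36 78 ea 4a) = 92; tag = H(fb 83 5c 5c 92) = c8
m3: inner = H(91 e9 36 36 67 31 6a) = e8; tag = H(fb 83 5c 5c e8) = 1e
m4: inner = H(91 e9 36 36 a8 53 fd) = de; tag = H(fb 83 5c 5c de) = 14

1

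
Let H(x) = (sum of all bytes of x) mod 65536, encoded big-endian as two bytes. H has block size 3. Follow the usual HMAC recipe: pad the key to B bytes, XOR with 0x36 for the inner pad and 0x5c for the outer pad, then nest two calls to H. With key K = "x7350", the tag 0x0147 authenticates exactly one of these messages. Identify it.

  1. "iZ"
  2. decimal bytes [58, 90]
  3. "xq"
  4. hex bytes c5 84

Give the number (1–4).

Key "x7350" = 78 37 33 35 30 is 5 bytes > B = 3, so hash it first: H(key) = 01 47, then zero-pad to 3 bytes: K' = 01 47 00.
K' ⊕ ipad = 37 71 36; K' ⊕ opad = 5d 1b 5c.
m1: inner = H(37 71 36 69 5a) = 01 a1; tag = H(5d 1b 5c 01 a1) = 0176
m2: inner = H(37 71 36 3a 5a) = 01 72; tag = H(5d 1b 5c 01 72) = 0147 ← matches
m3: inner = H(37 71 36 78 71) = 01 c7; tag = H(5d 1b 5c 01 c7) = 019c
m4: inner = H(37 71 36 c5 84) = 02 27; tag = H(5d 1b 5c 02 27) = 00fd

2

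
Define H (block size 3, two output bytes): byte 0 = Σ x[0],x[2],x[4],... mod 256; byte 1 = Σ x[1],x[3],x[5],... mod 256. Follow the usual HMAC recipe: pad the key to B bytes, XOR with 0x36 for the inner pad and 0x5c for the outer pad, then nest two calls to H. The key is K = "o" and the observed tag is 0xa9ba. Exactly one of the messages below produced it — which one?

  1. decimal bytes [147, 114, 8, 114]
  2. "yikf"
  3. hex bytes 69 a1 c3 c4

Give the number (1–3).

2

Key "o" = 6f is 1 byte ≤ B = 3; zero-pad to 3 bytes: K' = 6f 00 00.
K' ⊕ ipad = 59 36 36; K' ⊕ opad = 33 5c 5c.
m1: inner = H(59 36 36 93 72 08 72) = 73 d1; tag = H(33 5c 5c 73 d1) = 60cf
m2: inner = H(59 36 36 79 69 6b 66) = 5e 1a; tag = H(33 5c 5c 5e 1a) = a9ba ← matches
m3: inner = H(59 36 36 69 a1 c3 c4) = f4 62; tag = H(33 5c 5c f4 62) = f150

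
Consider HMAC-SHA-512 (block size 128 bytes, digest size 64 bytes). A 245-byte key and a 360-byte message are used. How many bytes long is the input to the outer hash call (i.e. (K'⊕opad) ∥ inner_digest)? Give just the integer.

192

Key is 245 > 128 bytes, so it is hashed to 64 bytes then zero-padded to 128: |K'| = 128.
Outer input = (K'⊕opad) ∥ H(inner) → 128 + 64 = 192 bytes.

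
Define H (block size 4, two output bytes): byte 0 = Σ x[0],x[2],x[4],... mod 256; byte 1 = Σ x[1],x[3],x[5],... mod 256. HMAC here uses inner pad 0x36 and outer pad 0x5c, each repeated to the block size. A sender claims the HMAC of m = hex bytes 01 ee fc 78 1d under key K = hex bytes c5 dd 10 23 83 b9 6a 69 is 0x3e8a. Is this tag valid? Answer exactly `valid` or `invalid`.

valid

Key hex bytes c5 dd 10 23 83 b9 6a 69 is 8 bytes > B = 4, so hash it first: H(key) = c2 22, then zero-pad to 4 bytes: K' = c2 22 00 00.
K' ⊕ ipad = f4 14 36 36; K' ⊕ opad = 9e 7e 5c 5c.
Inner hash: even-index sum = 580 mod 256 = 68; odd-index sum = 432 mod 256 = 176 → 44 b0.
Outer hash (recomputed tag): even-index sum = 318 mod 256 = 62; odd-index sum = 394 mod 256 = 138 → 3e 8a.
Recomputed tag = 3e8a; claimed = 3e8a → match.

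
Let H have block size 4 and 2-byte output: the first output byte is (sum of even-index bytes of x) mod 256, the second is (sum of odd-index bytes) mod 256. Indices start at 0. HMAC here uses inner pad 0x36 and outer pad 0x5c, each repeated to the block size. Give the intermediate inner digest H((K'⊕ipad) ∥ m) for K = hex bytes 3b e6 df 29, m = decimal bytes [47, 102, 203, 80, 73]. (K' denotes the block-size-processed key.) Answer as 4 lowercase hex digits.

39a5

Key hex bytes 3b e6 df 29 is exactly B = 4 bytes: K' = 3b e6 df 29.
K' ⊕ ipad = 0d d0 e9 1f.
Inner input = 0d d0 e9 1f ∥ 2f 66 cb 50 49.
Inner hash: even-index sum = 569 mod 256 = 57; odd-index sum = 421 mod 256 = 165 → 39 a5.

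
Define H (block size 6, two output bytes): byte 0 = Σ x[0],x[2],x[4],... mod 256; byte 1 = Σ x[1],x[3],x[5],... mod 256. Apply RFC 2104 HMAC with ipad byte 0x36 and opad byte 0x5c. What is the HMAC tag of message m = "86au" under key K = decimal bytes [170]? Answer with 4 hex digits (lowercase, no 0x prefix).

4f61

Key decimal bytes [170] = aa is 1 byte ≤ B = 6; zero-pad to 6 bytes: K' = aa 00 00 00 00 00.
K' ⊕ ipad = 9c 36 36 36 36 36.  K' ⊕ opad = f6 5c 5c 5c 5c 5c.
Inner input = (K'⊕ipad) ∥ m = 9c 36 36 36 36 36 ∥ 38 36 61 75.
Inner hash: even-index sum = 417 mod 256 = 161; odd-index sum = 333 mod 256 = 77 → a1 4d.
Outer input = (K'⊕opad) ∥ inner = f6 5c 5c 5c 5c 5c ∥ a1 4d.
Outer hash (tag): even-index sum = 591 mod 256 = 79; odd-index sum = 353 mod 256 = 97 → 4f 61.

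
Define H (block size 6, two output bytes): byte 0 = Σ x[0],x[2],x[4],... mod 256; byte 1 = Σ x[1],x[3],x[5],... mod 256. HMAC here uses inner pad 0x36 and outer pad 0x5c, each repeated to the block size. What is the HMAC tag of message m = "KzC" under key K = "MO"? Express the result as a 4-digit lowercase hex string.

3e2a

Key "MO" = 4d 4f is 2 bytes ≤ B = 6; zero-pad to 6 bytes: K' = 4d 4f 00 00 00 00.
K' ⊕ ipad = 7b 79 36 36 36 36.  K' ⊕ opad = 11 13 5c 5c 5c 5c.
Inner input = (K'⊕ipad) ∥ m = 7b 79 36 36 36 36 ∥ 4b 7a 43.
Inner hash: even-index sum = 373 mod 256 = 117; odd-index sum = 351 mod 256 = 95 → 75 5f.
Outer input = (K'⊕opad) ∥ inner = 11 13 5c 5c 5c 5c ∥ 75 5f.
Outer hash (tag): even-index sum = 318 mod 256 = 62; odd-index sum = 298 mod 256 = 42 → 3e 2a.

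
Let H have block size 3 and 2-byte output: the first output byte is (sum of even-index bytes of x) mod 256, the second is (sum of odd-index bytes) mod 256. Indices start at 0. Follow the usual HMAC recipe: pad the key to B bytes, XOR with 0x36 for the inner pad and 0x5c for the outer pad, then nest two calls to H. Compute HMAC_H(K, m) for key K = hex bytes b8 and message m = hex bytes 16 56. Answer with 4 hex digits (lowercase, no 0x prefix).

8c76

Key hex bytes b8 is 1 byte ≤ B = 3; zero-pad to 3 bytes: K' = b8 00 00.
K' ⊕ ipad = 8e 36 36.  K' ⊕ opad = e4 5c 5c.
Inner input = (K'⊕ipad) ∥ m = 8e 36 36 ∥ 16 56.
Inner hash: even-index sum = 282 mod 256 = 26; odd-index sum = 76 mod 256 = 76 → 1a 4c.
Outer input = (K'⊕opad) ∥ inner = e4 5c 5c ∥ 1a 4c.
Outer hash (tag): even-index sum = 396 mod 256 = 140; odd-index sum = 118 mod 256 = 118 → 8c 76.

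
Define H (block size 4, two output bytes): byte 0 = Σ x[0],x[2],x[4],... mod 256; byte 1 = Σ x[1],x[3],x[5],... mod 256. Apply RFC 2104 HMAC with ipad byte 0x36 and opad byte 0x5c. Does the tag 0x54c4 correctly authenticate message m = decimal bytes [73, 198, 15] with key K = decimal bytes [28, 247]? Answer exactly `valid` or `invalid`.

valid

Key decimal bytes [28, 247] = 1c f7 is 2 bytes ≤ B = 4; zero-pad to 4 bytes: K' = 1c f7 00 00.
K' ⊕ ipad = 2a c1 36 36; K' ⊕ opad = 40 ab 5c 5c.
Inner hash: even-index sum = 184 mod 256 = 184; odd-index sum = 445 mod 256 = 189 → b8 bd.
Outer hash (recomputed tag): even-index sum = 340 mod 256 = 84; odd-index sum = 452 mod 256 = 196 → 54 c4.
Recomputed tag = 54c4; claimed = 54c4 → match.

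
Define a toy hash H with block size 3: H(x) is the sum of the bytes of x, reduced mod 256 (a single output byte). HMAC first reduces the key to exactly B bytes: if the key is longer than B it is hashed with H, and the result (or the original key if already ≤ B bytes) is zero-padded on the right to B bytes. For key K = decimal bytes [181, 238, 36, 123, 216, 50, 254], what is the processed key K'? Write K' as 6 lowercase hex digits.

4a0000

|K| = 7 > B = 3, so first hash the key.
H(K): sum = 181+238+36+123+216+50+254 = 1098; mod 256 = 74 → 4a.
Zero-pad H(K) = 4a to 3 bytes: K' = 4a 00 00.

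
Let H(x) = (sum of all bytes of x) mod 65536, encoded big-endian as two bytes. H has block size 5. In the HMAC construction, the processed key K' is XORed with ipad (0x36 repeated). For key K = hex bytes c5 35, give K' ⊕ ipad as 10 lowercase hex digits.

f303363636

Key hex bytes c5 35 is 2 bytes ≤ B = 5; zero-pad to 5 bytes: K' = c5 35 00 00 00.
XOR each byte with 0x36: c5⊕36=f3, 35⊕36=03, 00⊕36=36, 00⊕36=36, 00⊕36=36.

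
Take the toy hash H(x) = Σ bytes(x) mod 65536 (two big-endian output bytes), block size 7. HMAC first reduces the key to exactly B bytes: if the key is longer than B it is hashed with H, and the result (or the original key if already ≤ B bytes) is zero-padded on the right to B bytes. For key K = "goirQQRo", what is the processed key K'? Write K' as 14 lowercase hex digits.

|K| = 8 > B = 7, so first hash the key.
H(K): sum = 103+111+105+114+81+81+82+111 = 788 → 03 14.
Zero-pad H(K) = 03 14 to 7 bytes: K' = 03 14 00 00 00 00 00.

03140000000000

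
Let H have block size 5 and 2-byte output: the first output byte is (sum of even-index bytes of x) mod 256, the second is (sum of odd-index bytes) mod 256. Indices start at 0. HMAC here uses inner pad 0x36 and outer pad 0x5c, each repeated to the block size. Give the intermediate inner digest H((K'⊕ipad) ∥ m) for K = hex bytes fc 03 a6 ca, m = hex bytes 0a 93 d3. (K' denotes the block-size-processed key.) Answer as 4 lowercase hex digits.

Key hex bytes fc 03 a6 ca is 4 bytes ≤ B = 5; zero-pad to 5 bytes: K' = fc 03 a6 ca 00.
K' ⊕ ipad = ca 35 90 fc 36.
Inner input = ca 35 90 fc 36 ∥ 0a 93 d3.
Inner hash: even-index sum = 547 mod 256 = 35; odd-index sum = 526 mod 256 = 14 → 23 0e.

230e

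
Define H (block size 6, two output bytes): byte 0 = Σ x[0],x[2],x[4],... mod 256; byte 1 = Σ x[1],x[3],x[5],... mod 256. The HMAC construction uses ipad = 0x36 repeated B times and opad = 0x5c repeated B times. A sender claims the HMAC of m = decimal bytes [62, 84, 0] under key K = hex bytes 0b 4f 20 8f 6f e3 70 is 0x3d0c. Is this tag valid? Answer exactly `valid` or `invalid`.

invalid

Key hex bytes 0b 4f 20 8f 6f e3 70 is 7 bytes > B = 6, so hash it first: H(key) = 0a c1, then zero-pad to 6 bytes: K' = 0a c1 00 00 00 00.
K' ⊕ ipad = 3c f7 36 36 36 36; K' ⊕ opad = 56 9d 5c 5c 5c 5c.
Inner hash: even-index sum = 230 mod 256 = 230; odd-index sum = 439 mod 256 = 183 → e6 b7.
Outer hash (recomputed tag): even-index sum = 500 mod 256 = 244; odd-index sum = 524 mod 256 = 12 → f4 0c.
Recomputed tag = f40c; claimed = 3d0c → mismatch.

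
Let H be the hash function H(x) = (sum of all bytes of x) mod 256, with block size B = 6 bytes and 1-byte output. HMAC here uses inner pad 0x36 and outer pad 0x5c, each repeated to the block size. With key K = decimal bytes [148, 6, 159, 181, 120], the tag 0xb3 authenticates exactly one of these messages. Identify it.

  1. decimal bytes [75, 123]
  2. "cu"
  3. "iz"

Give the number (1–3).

3

Key decimal bytes [148, 6, 159, 181, 120] = 94 06 9f b5 78 is 5 bytes ≤ B = 6; zero-pad to 6 bytes: K' = 94 06 9f b5 78 00.
K' ⊕ ipad = a2 30 a9 83 4e 36; K' ⊕ opad = c8 5a c3 e9 24 5c.
m1: inner = H(a2 30 a9 83 4e 36 4b 7b) = 48; tag = H(c8 5a c3 e9 24 5c 48) = 96
m2: inner = H(a2 30 a9 83 4e 36 63 75) = 5a; tag = H(c8 5a c3 e9 24 5c 5a) = a8
m3: inner = H(a2 30 a9 83 4e 36 69 7a) = 65; tag = H(c8 5a c3 e9 24 5c 65) = b3 ← matches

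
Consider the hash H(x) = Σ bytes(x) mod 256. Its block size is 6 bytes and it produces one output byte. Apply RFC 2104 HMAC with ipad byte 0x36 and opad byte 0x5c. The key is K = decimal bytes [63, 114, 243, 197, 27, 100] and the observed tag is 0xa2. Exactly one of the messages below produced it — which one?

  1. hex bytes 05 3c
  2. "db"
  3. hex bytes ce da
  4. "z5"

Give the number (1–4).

2

Key decimal bytes [63, 114, 243, 197, 27, 100] = 3f 72 f3 c5 1b 64 is exactly B = 6 bytes: K' = 3f 72 f3 c5 1b 64.
K' ⊕ ipad = 09 44 c5 f3 2d 52; K' ⊕ opad = 63 2e af 99 47 38.
m1: inner = H(09 44 c5 f3 2d 52 05 3c) = c5; tag = H(63 2e af 99 47 38 c5) = 1d
m2: inner = H(09 44 c5 f3 2d 52 64 62) = 4a; tag = H(63 2e af 99 47 38 4a) = a2 ← matches
m3: inner = H(09 44 c5 f3 2d 52 ce da) = 2c; tag = H(63 2e af 99 47 38 2c) = 84
m4: inner = H(09 44 c5 f3 2d 52 7a 35) = 33; tag = H(63 2e af 99 47 38 33) = 8b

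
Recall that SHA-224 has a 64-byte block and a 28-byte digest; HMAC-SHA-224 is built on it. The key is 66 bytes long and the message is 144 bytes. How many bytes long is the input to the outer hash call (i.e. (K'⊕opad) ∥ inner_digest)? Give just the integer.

92

Key is 66 > 64 bytes, so it is hashed to 28 bytes then zero-padded to 64: |K'| = 64.
Outer input = (K'⊕opad) ∥ H(inner) → 64 + 28 = 92 bytes.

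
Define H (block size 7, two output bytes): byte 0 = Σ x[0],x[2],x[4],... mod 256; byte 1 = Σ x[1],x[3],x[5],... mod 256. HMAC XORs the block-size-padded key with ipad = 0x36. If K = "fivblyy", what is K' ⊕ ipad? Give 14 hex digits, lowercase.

505f40545a4f4f

Key "fivblyy" = 66 69 76 62 6c 79 79 is exactly B = 7 bytes: K' = 66 69 76 62 6c 79 79.
XOR each byte with 0x36: 66⊕36=50, 69⊕36=5f, 76⊕36=40, 62⊕36=54, 6c⊕36=5a, 79⊕36=4f, 79⊕36=4f.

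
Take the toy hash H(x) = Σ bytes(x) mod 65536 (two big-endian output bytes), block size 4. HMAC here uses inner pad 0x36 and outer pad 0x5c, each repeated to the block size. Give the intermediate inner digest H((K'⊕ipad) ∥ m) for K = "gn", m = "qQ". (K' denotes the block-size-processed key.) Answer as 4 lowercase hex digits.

01d7

Key "gn" = 67 6e is 2 bytes ≤ B = 4; zero-pad to 4 bytes: K' = 67 6e 00 00.
K' ⊕ ipad = 51 58 36 36.
Inner input = 51 58 36 36 ∥ 71 51.
Inner hash: sum = 81+88+54+54+113+81 = 471 → 01 d7.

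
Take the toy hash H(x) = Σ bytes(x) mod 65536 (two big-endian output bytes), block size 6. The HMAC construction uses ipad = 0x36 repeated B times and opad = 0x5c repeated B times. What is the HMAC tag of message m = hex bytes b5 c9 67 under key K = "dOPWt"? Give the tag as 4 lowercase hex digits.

01d8

Key "dOPWt" = 64 4f 50 57 74 is 5 bytes ≤ B = 6; zero-pad to 6 bytes: K' = 64 4f 50 57 74 00.
K' ⊕ ipad = 52 79 66 61 42 36.  K' ⊕ opad = 38 13 0c 0b 28 5c.
Inner input = (K'⊕ipad) ∥ m = 52 79 66 61 42 36 ∥ b5 c9 67.
Inner hash: sum = 82+121+102+97+66+54+181+201+103 = 1007 → 03 ef.
Outer input = (K'⊕opad) ∥ inner = 38 13 0c 0b 28 5c ∥ 03 ef.
Outer hash (tag): sum = 56+19+12+11+40+92+3+239 = 472 → 01 d8.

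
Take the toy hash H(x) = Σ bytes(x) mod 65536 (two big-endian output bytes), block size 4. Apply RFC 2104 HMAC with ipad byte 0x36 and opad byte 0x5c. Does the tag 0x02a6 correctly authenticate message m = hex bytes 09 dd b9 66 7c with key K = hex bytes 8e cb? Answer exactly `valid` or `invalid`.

Key hex bytes 8e cb is 2 bytes ≤ B = 4; zero-pad to 4 bytes: K' = 8e cb 00 00.
K' ⊕ ipad = b8 fd 36 36; K' ⊕ opad = d2 97 5c 5c.
Inner hash: sum = 184+253+54+54+9+221+185+102+124 = 1186 → 04 a2.
Outer hash (recomputed tag): sum = 210+151+92+92+4+162 = 711 → 02 c7.
Recomputed tag = 02c7; claimed = 02a6 → mismatch.

invalid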